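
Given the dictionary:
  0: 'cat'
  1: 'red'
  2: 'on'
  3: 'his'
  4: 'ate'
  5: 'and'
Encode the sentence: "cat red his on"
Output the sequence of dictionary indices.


Look up each word in the dictionary:
  'cat' -> 0
  'red' -> 1
  'his' -> 3
  'on' -> 2

Encoded: [0, 1, 3, 2]


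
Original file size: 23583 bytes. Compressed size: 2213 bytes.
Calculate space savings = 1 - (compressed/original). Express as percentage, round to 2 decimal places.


ratio = compressed/original = 2213/23583 = 0.093839
savings = 1 - ratio = 1 - 0.093839 = 0.906161
as a percentage: 0.906161 * 100 = 90.62%

Space savings = 1 - 2213/23583 = 90.62%


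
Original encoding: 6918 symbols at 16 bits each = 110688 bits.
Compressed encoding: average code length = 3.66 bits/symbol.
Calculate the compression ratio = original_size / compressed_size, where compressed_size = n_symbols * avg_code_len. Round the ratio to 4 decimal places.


original_size = n_symbols * orig_bits = 6918 * 16 = 110688 bits
compressed_size = n_symbols * avg_code_len = 6918 * 3.66 = 25319.88 bits
ratio = original_size / compressed_size = 110688 / 25319.88 = 4.3716

Compression ratio = 4.3716


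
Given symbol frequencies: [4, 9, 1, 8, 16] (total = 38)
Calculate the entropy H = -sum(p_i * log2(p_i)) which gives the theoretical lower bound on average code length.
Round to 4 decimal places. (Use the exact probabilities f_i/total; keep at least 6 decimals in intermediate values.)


Per-symbol terms -p_i * log2(p_i) with p_i = f_i/38:
  p = 4/38 = 0.105263: log2(p) = -3.247928, -p*log2(p) = 0.341887
  p = 9/38 = 0.236842: log2(p) = -2.078003, -p*log2(p) = 0.492158
  p = 1/38 = 0.026316: log2(p) = -5.247928, -p*log2(p) = 0.138103
  p = 8/38 = 0.210526: log2(p) = -2.247928, -p*log2(p) = 0.473248
  p = 16/38 = 0.421053: log2(p) = -1.247928, -p*log2(p) = 0.525443
H = 0.341887 + 0.492158 + 0.138103 + 0.473248 + 0.525443 = 1.970839

H = 1.9708 bits/symbol


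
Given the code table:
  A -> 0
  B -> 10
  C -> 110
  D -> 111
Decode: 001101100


Decoding:
0 -> A
0 -> A
110 -> C
110 -> C
0 -> A


Result: AACCA


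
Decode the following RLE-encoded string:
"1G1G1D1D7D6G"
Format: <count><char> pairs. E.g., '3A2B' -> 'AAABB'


Expanding each <count><char> pair:
  1G -> 'G'
  1G -> 'G'
  1D -> 'D'
  1D -> 'D'
  7D -> 'DDDDDDD'
  6G -> 'GGGGGG'

Decoded = GGDDDDDDDDDGGGGGG


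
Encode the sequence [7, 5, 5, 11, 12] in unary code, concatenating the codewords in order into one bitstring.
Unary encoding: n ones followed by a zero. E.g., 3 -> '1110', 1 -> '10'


Encode each number as n ones followed by a terminating 0:
  7 -> 11111110 (8 bits)
  5 -> 111110 (6 bits)
  5 -> 111110 (6 bits)
  11 -> 111111111110 (12 bits)
  12 -> 1111111111110 (13 bits)
Total length = 8 + 6 + 6 + 12 + 13 = 45 bits.

Unary([7, 5, 5, 11, 12]) = 111111101111101111101111111111101111111111110 (45 bits)


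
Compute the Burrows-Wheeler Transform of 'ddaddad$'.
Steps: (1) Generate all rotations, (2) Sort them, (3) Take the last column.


Rotations (sorted):
  0: $ddaddad -> last char: d
  1: ad$ddadd -> last char: d
  2: addad$dd -> last char: d
  3: d$ddadda -> last char: a
  4: dad$ddad -> last char: d
  5: daddad$d -> last char: d
  6: ddad$dda -> last char: a
  7: ddaddad$ -> last char: $


BWT = dddadda$


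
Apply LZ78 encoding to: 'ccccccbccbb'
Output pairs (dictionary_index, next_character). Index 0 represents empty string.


LZ78 encoding steps:
Dictionary: {0: ''}
Step 1: w='' (idx 0), next='c' -> output (0, 'c'), add 'c' as idx 1
Step 2: w='c' (idx 1), next='c' -> output (1, 'c'), add 'cc' as idx 2
Step 3: w='cc' (idx 2), next='c' -> output (2, 'c'), add 'ccc' as idx 3
Step 4: w='' (idx 0), next='b' -> output (0, 'b'), add 'b' as idx 4
Step 5: w='cc' (idx 2), next='b' -> output (2, 'b'), add 'ccb' as idx 5
Step 6: w='b' (idx 4), end of input -> output (4, '')


Encoded: [(0, 'c'), (1, 'c'), (2, 'c'), (0, 'b'), (2, 'b'), (4, '')]


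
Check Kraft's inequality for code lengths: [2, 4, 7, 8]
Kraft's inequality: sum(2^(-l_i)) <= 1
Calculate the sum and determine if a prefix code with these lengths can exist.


Sum = 2^(-2) + 2^(-4) + 2^(-7) + 2^(-8)
    = 0.25 + 0.0625 + 0.0078125 + 0.00390625
    = 83/256 = 0.32421875
Since 0.32421875 <= 1, Kraft's inequality IS satisfied.
A prefix code with these lengths CAN exist.

Kraft sum = 0.32421875. Satisfied.


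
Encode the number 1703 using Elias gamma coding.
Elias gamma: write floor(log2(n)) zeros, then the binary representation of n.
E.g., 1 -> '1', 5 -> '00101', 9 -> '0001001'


num_bits = floor(log2(1703)) + 1 = 11
leading_zeros = num_bits - 1 = 10
binary(1703) = 11010100111

Elias gamma(1703) = '0000000000' + '11010100111' = 000000000011010100111 (21 bits)


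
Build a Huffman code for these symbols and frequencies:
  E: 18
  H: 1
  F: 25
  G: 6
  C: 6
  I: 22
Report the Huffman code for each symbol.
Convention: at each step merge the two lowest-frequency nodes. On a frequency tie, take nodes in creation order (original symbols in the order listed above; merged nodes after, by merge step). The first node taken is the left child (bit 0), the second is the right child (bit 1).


Huffman tree construction:
Step 1: Merge H(1) + G(6) = 7
Step 2: Merge C(6) + (H+G)(7) = 13
Step 3: Merge (C+(H+G))(13) + E(18) = 31
Step 4: Merge I(22) + F(25) = 47
Step 5: Merge ((C+(H+G))+E)(31) + (I+F)(47) = 78
Read each symbol's code off the tree from the root (left child = 0, right child = 1).

Codes:
  E: 01 (length 2)
  H: 0010 (length 4)
  F: 11 (length 2)
  G: 0011 (length 4)
  C: 000 (length 3)
  I: 10 (length 2)
Average code length: 176/78 = 2.2564 bits/symbol


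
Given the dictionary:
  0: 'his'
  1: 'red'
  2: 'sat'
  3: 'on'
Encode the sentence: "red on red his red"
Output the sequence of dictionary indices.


Look up each word in the dictionary:
  'red' -> 1
  'on' -> 3
  'red' -> 1
  'his' -> 0
  'red' -> 1

Encoded: [1, 3, 1, 0, 1]


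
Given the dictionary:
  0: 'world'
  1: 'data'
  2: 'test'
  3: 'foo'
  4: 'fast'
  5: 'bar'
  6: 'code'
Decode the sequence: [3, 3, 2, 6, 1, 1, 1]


Look up each index in the dictionary:
  3 -> 'foo'
  3 -> 'foo'
  2 -> 'test'
  6 -> 'code'
  1 -> 'data'
  1 -> 'data'
  1 -> 'data'

Decoded: "foo foo test code data data data"


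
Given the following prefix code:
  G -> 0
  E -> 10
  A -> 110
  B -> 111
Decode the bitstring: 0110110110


Decoding step by step:
Bits 0 -> G
Bits 110 -> A
Bits 110 -> A
Bits 110 -> A


Decoded message: GAAA


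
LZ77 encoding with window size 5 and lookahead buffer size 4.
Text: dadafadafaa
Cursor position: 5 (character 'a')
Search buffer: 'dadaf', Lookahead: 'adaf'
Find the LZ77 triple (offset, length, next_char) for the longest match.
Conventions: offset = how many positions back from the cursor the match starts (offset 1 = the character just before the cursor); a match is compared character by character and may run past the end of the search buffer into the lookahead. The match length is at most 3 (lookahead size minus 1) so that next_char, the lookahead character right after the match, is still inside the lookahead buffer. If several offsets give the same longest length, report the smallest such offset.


Try each offset into the search buffer:
  offset=1 (pos 4, char 'f'): match length 0
  offset=2 (pos 3, char 'a'): match length 1
  offset=3 (pos 2, char 'd'): match length 0
  offset=4 (pos 1, char 'a'): match length 3
  offset=5 (pos 0, char 'd'): match length 0
Longest match has length 3 at offset 4.
next_char = character at position 5 + 3 = 8 -> 'f'

Best match: offset=4, length=3 (matching 'ada' starting at position 1)
LZ77 triple: (4, 3, 'f')


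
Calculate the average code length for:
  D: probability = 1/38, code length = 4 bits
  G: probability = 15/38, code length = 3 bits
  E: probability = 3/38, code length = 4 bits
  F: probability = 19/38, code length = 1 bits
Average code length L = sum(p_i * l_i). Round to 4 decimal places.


Weighted contributions p_i * l_i:
  D: (1/38) * 4 = 4/38
  G: (15/38) * 3 = 45/38
  E: (3/38) * 4 = 12/38
  F: (19/38) * 1 = 19/38
Sum = (4 + 45 + 12 + 19)/38 = 80/38

L = 80/38 = 2.1053 bits/symbol


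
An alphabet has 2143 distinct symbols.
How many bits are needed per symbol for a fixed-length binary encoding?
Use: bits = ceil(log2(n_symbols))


log2(2143) = 11.0654
Bracket: 2^11 = 2048 < 2143 <= 2^12 = 4096
So ceil(log2(2143)) = 12

bits = ceil(log2(2143)) = ceil(11.0654) = 12 bits


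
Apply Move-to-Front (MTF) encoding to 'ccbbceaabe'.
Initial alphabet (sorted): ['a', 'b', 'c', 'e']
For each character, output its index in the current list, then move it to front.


MTF encoding:
'c': index 2 in ['a', 'b', 'c', 'e'] -> ['c', 'a', 'b', 'e']
'c': index 0 in ['c', 'a', 'b', 'e'] -> ['c', 'a', 'b', 'e']
'b': index 2 in ['c', 'a', 'b', 'e'] -> ['b', 'c', 'a', 'e']
'b': index 0 in ['b', 'c', 'a', 'e'] -> ['b', 'c', 'a', 'e']
'c': index 1 in ['b', 'c', 'a', 'e'] -> ['c', 'b', 'a', 'e']
'e': index 3 in ['c', 'b', 'a', 'e'] -> ['e', 'c', 'b', 'a']
'a': index 3 in ['e', 'c', 'b', 'a'] -> ['a', 'e', 'c', 'b']
'a': index 0 in ['a', 'e', 'c', 'b'] -> ['a', 'e', 'c', 'b']
'b': index 3 in ['a', 'e', 'c', 'b'] -> ['b', 'a', 'e', 'c']
'e': index 2 in ['b', 'a', 'e', 'c'] -> ['e', 'b', 'a', 'c']


Output: [2, 0, 2, 0, 1, 3, 3, 0, 3, 2]


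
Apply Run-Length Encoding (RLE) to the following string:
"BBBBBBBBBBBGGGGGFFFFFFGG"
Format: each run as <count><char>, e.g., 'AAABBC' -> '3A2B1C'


Scanning runs left to right:
  i=0: run of 'B' x 11 -> '11B'
  i=11: run of 'G' x 5 -> '5G'
  i=16: run of 'F' x 6 -> '6F'
  i=22: run of 'G' x 2 -> '2G'

RLE = 11B5G6F2G


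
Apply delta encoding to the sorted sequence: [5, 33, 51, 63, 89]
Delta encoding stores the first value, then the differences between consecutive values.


First value: 5
Deltas:
  33 - 5 = 28
  51 - 33 = 18
  63 - 51 = 12
  89 - 63 = 26


Delta encoded: [5, 28, 18, 12, 26]


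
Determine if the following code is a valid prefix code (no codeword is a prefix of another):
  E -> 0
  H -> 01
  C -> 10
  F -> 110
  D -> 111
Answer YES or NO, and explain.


Checking each pair (does one codeword prefix another?):
  E='0' vs H='01': prefix -- VIOLATION

NO -- this is NOT a valid prefix code. E (0) is a prefix of H (01).


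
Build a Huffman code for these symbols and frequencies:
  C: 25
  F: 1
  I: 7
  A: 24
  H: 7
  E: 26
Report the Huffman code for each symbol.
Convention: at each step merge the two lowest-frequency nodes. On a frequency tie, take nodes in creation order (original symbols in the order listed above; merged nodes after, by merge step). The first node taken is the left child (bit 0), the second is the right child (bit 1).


Huffman tree construction:
Step 1: Merge F(1) + I(7) = 8
Step 2: Merge H(7) + (F+I)(8) = 15
Step 3: Merge (H+(F+I))(15) + A(24) = 39
Step 4: Merge C(25) + E(26) = 51
Step 5: Merge ((H+(F+I))+A)(39) + (C+E)(51) = 90
Read each symbol's code off the tree from the root (left child = 0, right child = 1).

Codes:
  C: 10 (length 2)
  F: 0010 (length 4)
  I: 0011 (length 4)
  A: 01 (length 2)
  H: 000 (length 3)
  E: 11 (length 2)
Average code length: 203/90 = 2.2556 bits/symbol


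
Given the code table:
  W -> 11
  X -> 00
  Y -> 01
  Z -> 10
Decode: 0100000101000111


Decoding:
01 -> Y
00 -> X
00 -> X
01 -> Y
01 -> Y
00 -> X
01 -> Y
11 -> W


Result: YXXYYXYW


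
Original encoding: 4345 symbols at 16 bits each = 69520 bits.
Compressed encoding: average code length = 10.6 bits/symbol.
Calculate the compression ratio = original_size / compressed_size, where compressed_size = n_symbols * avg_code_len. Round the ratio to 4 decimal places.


original_size = n_symbols * orig_bits = 4345 * 16 = 69520 bits
compressed_size = n_symbols * avg_code_len = 4345 * 10.6 = 46057.0 bits
ratio = original_size / compressed_size = 69520 / 46057.0 = 1.5094

Compression ratio = 1.5094


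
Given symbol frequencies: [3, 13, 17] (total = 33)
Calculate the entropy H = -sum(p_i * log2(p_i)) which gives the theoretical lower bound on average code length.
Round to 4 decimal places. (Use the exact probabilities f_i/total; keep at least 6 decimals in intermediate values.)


Per-symbol terms -p_i * log2(p_i) with p_i = f_i/33:
  p = 3/33 = 0.090909: log2(p) = -3.459432, -p*log2(p) = 0.314494
  p = 13/33 = 0.393939: log2(p) = -1.343954, -p*log2(p) = 0.529437
  p = 17/33 = 0.515152: log2(p) = -0.956931, -p*log2(p) = 0.492965
H = 0.314494 + 0.529437 + 0.492965 = 1.336896

H = 1.3369 bits/symbol


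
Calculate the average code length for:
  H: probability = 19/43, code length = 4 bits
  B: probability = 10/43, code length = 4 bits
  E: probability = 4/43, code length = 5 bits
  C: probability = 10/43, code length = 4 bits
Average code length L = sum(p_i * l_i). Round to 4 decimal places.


Weighted contributions p_i * l_i:
  H: (19/43) * 4 = 76/43
  B: (10/43) * 4 = 40/43
  E: (4/43) * 5 = 20/43
  C: (10/43) * 4 = 40/43
Sum = (76 + 40 + 20 + 40)/43 = 176/43

L = 176/43 = 4.0930 bits/symbol


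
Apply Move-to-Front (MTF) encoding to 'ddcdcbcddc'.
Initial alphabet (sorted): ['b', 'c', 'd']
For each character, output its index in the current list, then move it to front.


MTF encoding:
'd': index 2 in ['b', 'c', 'd'] -> ['d', 'b', 'c']
'd': index 0 in ['d', 'b', 'c'] -> ['d', 'b', 'c']
'c': index 2 in ['d', 'b', 'c'] -> ['c', 'd', 'b']
'd': index 1 in ['c', 'd', 'b'] -> ['d', 'c', 'b']
'c': index 1 in ['d', 'c', 'b'] -> ['c', 'd', 'b']
'b': index 2 in ['c', 'd', 'b'] -> ['b', 'c', 'd']
'c': index 1 in ['b', 'c', 'd'] -> ['c', 'b', 'd']
'd': index 2 in ['c', 'b', 'd'] -> ['d', 'c', 'b']
'd': index 0 in ['d', 'c', 'b'] -> ['d', 'c', 'b']
'c': index 1 in ['d', 'c', 'b'] -> ['c', 'd', 'b']


Output: [2, 0, 2, 1, 1, 2, 1, 2, 0, 1]


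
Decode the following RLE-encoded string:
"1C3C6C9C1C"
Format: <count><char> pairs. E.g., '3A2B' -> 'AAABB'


Expanding each <count><char> pair:
  1C -> 'C'
  3C -> 'CCC'
  6C -> 'CCCCCC'
  9C -> 'CCCCCCCCC'
  1C -> 'C'

Decoded = CCCCCCCCCCCCCCCCCCCC


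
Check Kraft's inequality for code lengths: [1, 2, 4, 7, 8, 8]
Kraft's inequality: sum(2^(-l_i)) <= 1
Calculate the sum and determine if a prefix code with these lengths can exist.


Sum = 2^(-1) + 2^(-2) + 2^(-4) + 2^(-7) + 2^(-8) + 2^(-8)
    = 0.5 + 0.25 + 0.0625 + 0.0078125 + 0.00390625 + 0.00390625
    = 212/256 = 0.828125
Since 0.828125 <= 1, Kraft's inequality IS satisfied.
A prefix code with these lengths CAN exist.

Kraft sum = 0.828125. Satisfied.


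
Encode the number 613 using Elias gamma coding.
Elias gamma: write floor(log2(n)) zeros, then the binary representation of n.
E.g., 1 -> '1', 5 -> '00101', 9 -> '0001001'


num_bits = floor(log2(613)) + 1 = 10
leading_zeros = num_bits - 1 = 9
binary(613) = 1001100101

Elias gamma(613) = '000000000' + '1001100101' = 0000000001001100101 (19 bits)


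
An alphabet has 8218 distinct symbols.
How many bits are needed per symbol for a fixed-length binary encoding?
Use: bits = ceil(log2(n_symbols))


log2(8218) = 13.0046
Bracket: 2^13 = 8192 < 8218 <= 2^14 = 16384
So ceil(log2(8218)) = 14

bits = ceil(log2(8218)) = ceil(13.0046) = 14 bits


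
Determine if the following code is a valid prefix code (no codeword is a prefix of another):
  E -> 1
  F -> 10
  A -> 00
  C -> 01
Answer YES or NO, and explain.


Checking each pair (does one codeword prefix another?):
  E='1' vs F='10': prefix -- VIOLATION

NO -- this is NOT a valid prefix code. E (1) is a prefix of F (10).


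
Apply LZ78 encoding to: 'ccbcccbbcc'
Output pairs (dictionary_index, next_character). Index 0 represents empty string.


LZ78 encoding steps:
Dictionary: {0: ''}
Step 1: w='' (idx 0), next='c' -> output (0, 'c'), add 'c' as idx 1
Step 2: w='c' (idx 1), next='b' -> output (1, 'b'), add 'cb' as idx 2
Step 3: w='c' (idx 1), next='c' -> output (1, 'c'), add 'cc' as idx 3
Step 4: w='cb' (idx 2), next='b' -> output (2, 'b'), add 'cbb' as idx 4
Step 5: w='cc' (idx 3), end of input -> output (3, '')


Encoded: [(0, 'c'), (1, 'b'), (1, 'c'), (2, 'b'), (3, '')]


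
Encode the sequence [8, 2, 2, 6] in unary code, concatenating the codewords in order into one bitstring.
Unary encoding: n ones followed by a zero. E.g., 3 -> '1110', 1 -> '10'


Encode each number as n ones followed by a terminating 0:
  8 -> 111111110 (9 bits)
  2 -> 110 (3 bits)
  2 -> 110 (3 bits)
  6 -> 1111110 (7 bits)
Total length = 9 + 3 + 3 + 7 = 22 bits.

Unary([8, 2, 2, 6]) = 1111111101101101111110 (22 bits)


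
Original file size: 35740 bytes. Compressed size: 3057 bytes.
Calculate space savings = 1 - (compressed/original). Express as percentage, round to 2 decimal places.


ratio = compressed/original = 3057/35740 = 0.085534
savings = 1 - ratio = 1 - 0.085534 = 0.914466
as a percentage: 0.914466 * 100 = 91.45%

Space savings = 1 - 3057/35740 = 91.45%


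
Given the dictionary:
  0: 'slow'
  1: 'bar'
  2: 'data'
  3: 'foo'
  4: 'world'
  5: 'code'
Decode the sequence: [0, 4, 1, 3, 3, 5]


Look up each index in the dictionary:
  0 -> 'slow'
  4 -> 'world'
  1 -> 'bar'
  3 -> 'foo'
  3 -> 'foo'
  5 -> 'code'

Decoded: "slow world bar foo foo code"


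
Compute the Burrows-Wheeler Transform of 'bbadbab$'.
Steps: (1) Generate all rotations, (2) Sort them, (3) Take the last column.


Rotations (sorted):
  0: $bbadbab -> last char: b
  1: ab$bbadb -> last char: b
  2: adbab$bb -> last char: b
  3: b$bbadba -> last char: a
  4: bab$bbad -> last char: d
  5: badbab$b -> last char: b
  6: bbadbab$ -> last char: $
  7: dbab$bba -> last char: a


BWT = bbbadb$a


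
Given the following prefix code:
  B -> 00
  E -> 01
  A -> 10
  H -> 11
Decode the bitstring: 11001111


Decoding step by step:
Bits 11 -> H
Bits 00 -> B
Bits 11 -> H
Bits 11 -> H


Decoded message: HBHH


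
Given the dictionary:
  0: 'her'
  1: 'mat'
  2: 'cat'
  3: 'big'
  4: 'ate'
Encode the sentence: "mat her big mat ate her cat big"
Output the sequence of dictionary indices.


Look up each word in the dictionary:
  'mat' -> 1
  'her' -> 0
  'big' -> 3
  'mat' -> 1
  'ate' -> 4
  'her' -> 0
  'cat' -> 2
  'big' -> 3

Encoded: [1, 0, 3, 1, 4, 0, 2, 3]


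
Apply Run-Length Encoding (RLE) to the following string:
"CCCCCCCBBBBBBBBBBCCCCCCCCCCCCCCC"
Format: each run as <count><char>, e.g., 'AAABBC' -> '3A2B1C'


Scanning runs left to right:
  i=0: run of 'C' x 7 -> '7C'
  i=7: run of 'B' x 10 -> '10B'
  i=17: run of 'C' x 15 -> '15C'

RLE = 7C10B15C


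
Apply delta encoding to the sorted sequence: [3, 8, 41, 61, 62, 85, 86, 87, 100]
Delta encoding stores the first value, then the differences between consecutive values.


First value: 3
Deltas:
  8 - 3 = 5
  41 - 8 = 33
  61 - 41 = 20
  62 - 61 = 1
  85 - 62 = 23
  86 - 85 = 1
  87 - 86 = 1
  100 - 87 = 13


Delta encoded: [3, 5, 33, 20, 1, 23, 1, 1, 13]


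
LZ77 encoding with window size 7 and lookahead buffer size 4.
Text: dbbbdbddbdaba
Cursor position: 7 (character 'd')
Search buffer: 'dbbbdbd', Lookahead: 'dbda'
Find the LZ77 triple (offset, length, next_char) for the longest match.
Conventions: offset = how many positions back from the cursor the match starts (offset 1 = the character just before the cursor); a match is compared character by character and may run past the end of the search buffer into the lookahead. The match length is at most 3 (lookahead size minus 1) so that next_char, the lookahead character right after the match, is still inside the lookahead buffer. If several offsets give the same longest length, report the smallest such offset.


Try each offset into the search buffer:
  offset=1 (pos 6, char 'd'): match length 1
  offset=2 (pos 5, char 'b'): match length 0
  offset=3 (pos 4, char 'd'): match length 3
  offset=4 (pos 3, char 'b'): match length 0
  offset=5 (pos 2, char 'b'): match length 0
  offset=6 (pos 1, char 'b'): match length 0
  offset=7 (pos 0, char 'd'): match length 2
Longest match has length 3 at offset 3.
next_char = character at position 7 + 3 = 10 -> 'a'

Best match: offset=3, length=3 (matching 'dbd' starting at position 4)
LZ77 triple: (3, 3, 'a')


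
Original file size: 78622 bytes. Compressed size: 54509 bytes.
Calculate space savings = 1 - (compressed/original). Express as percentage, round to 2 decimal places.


ratio = compressed/original = 54509/78622 = 0.693305
savings = 1 - ratio = 1 - 0.693305 = 0.306695
as a percentage: 0.306695 * 100 = 30.67%

Space savings = 1 - 54509/78622 = 30.67%


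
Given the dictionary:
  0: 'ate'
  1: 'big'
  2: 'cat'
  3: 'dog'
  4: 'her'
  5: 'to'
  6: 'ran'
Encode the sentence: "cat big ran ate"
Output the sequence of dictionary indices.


Look up each word in the dictionary:
  'cat' -> 2
  'big' -> 1
  'ran' -> 6
  'ate' -> 0

Encoded: [2, 1, 6, 0]


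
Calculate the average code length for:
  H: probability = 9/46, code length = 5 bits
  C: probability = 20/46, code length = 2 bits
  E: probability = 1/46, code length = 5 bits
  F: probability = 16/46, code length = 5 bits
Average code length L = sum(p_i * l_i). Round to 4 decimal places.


Weighted contributions p_i * l_i:
  H: (9/46) * 5 = 45/46
  C: (20/46) * 2 = 40/46
  E: (1/46) * 5 = 5/46
  F: (16/46) * 5 = 80/46
Sum = (45 + 40 + 5 + 80)/46 = 170/46

L = 170/46 = 3.6957 bits/symbol


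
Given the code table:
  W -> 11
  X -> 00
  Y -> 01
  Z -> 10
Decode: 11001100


Decoding:
11 -> W
00 -> X
11 -> W
00 -> X


Result: WXWX


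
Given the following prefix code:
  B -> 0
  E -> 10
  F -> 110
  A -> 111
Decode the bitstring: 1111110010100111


Decoding step by step:
Bits 111 -> A
Bits 111 -> A
Bits 0 -> B
Bits 0 -> B
Bits 10 -> E
Bits 10 -> E
Bits 0 -> B
Bits 111 -> A


Decoded message: AABBEEBA


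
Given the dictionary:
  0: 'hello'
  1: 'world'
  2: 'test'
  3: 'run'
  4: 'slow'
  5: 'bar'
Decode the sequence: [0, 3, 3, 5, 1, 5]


Look up each index in the dictionary:
  0 -> 'hello'
  3 -> 'run'
  3 -> 'run'
  5 -> 'bar'
  1 -> 'world'
  5 -> 'bar'

Decoded: "hello run run bar world bar"


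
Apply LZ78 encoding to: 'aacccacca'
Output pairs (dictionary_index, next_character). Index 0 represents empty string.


LZ78 encoding steps:
Dictionary: {0: ''}
Step 1: w='' (idx 0), next='a' -> output (0, 'a'), add 'a' as idx 1
Step 2: w='a' (idx 1), next='c' -> output (1, 'c'), add 'ac' as idx 2
Step 3: w='' (idx 0), next='c' -> output (0, 'c'), add 'c' as idx 3
Step 4: w='c' (idx 3), next='a' -> output (3, 'a'), add 'ca' as idx 4
Step 5: w='c' (idx 3), next='c' -> output (3, 'c'), add 'cc' as idx 5
Step 6: w='a' (idx 1), end of input -> output (1, '')


Encoded: [(0, 'a'), (1, 'c'), (0, 'c'), (3, 'a'), (3, 'c'), (1, '')]


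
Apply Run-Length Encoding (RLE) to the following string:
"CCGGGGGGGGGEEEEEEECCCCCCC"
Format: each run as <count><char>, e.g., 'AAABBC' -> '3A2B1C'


Scanning runs left to right:
  i=0: run of 'C' x 2 -> '2C'
  i=2: run of 'G' x 9 -> '9G'
  i=11: run of 'E' x 7 -> '7E'
  i=18: run of 'C' x 7 -> '7C'

RLE = 2C9G7E7C


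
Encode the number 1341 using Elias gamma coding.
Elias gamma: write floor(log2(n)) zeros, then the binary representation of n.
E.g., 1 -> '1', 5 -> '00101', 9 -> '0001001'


num_bits = floor(log2(1341)) + 1 = 11
leading_zeros = num_bits - 1 = 10
binary(1341) = 10100111101

Elias gamma(1341) = '0000000000' + '10100111101' = 000000000010100111101 (21 bits)


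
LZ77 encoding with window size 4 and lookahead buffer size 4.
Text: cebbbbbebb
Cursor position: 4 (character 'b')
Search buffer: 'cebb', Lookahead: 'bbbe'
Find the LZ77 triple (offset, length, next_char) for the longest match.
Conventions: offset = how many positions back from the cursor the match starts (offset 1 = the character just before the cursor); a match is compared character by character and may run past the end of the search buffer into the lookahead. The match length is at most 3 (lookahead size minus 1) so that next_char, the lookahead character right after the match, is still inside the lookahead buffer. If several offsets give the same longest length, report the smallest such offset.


Try each offset into the search buffer:
  offset=1 (pos 3, char 'b'): match length 3
  offset=2 (pos 2, char 'b'): match length 3
  offset=3 (pos 1, char 'e'): match length 0
  offset=4 (pos 0, char 'c'): match length 0
Longest match has length 3, found at offsets 1, 2; take the smallest, offset 1.
next_char = character at position 4 + 3 = 7 -> 'e'

Best match: offset=1, length=3 (matching 'bbb' starting at position 3)
LZ77 triple: (1, 3, 'e')


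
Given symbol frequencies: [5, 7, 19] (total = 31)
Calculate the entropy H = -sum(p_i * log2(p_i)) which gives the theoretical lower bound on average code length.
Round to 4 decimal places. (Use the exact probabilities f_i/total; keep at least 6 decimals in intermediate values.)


Per-symbol terms -p_i * log2(p_i) with p_i = f_i/31:
  p = 5/31 = 0.161290: log2(p) = -2.632268, -p*log2(p) = 0.424559
  p = 7/31 = 0.225806: log2(p) = -2.146841, -p*log2(p) = 0.484771
  p = 19/31 = 0.612903: log2(p) = -0.706269, -p*log2(p) = 0.432874
H = 0.424559 + 0.484771 + 0.432874 = 1.342204

H = 1.3422 bits/symbol


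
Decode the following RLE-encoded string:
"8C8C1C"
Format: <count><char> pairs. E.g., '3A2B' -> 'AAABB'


Expanding each <count><char> pair:
  8C -> 'CCCCCCCC'
  8C -> 'CCCCCCCC'
  1C -> 'C'

Decoded = CCCCCCCCCCCCCCCCC


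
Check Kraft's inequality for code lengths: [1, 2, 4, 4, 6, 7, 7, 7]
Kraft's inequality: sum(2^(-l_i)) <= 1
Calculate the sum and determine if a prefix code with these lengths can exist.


Sum = 2^(-1) + 2^(-2) + 2^(-4) + 2^(-4) + 2^(-6) + 2^(-7) + 2^(-7) + 2^(-7)
    = 0.5 + 0.25 + 0.0625 + 0.0625 + 0.015625 + 0.0078125 + 0.0078125 + 0.0078125
    = 117/128 = 0.9140625
Since 0.9140625 <= 1, Kraft's inequality IS satisfied.
A prefix code with these lengths CAN exist.

Kraft sum = 0.9140625. Satisfied.


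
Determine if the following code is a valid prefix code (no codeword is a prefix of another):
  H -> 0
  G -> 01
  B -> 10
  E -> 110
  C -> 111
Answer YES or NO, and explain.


Checking each pair (does one codeword prefix another?):
  H='0' vs G='01': prefix -- VIOLATION

NO -- this is NOT a valid prefix code. H (0) is a prefix of G (01).


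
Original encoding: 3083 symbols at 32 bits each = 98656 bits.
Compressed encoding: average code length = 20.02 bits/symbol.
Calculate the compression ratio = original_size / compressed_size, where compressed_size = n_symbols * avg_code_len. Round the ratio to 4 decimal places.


original_size = n_symbols * orig_bits = 3083 * 32 = 98656 bits
compressed_size = n_symbols * avg_code_len = 3083 * 20.02 = 61721.66 bits
ratio = original_size / compressed_size = 98656 / 61721.66 = 1.5984

Compression ratio = 1.5984


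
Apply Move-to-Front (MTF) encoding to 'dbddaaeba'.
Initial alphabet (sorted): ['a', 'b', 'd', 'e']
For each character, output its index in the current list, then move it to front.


MTF encoding:
'd': index 2 in ['a', 'b', 'd', 'e'] -> ['d', 'a', 'b', 'e']
'b': index 2 in ['d', 'a', 'b', 'e'] -> ['b', 'd', 'a', 'e']
'd': index 1 in ['b', 'd', 'a', 'e'] -> ['d', 'b', 'a', 'e']
'd': index 0 in ['d', 'b', 'a', 'e'] -> ['d', 'b', 'a', 'e']
'a': index 2 in ['d', 'b', 'a', 'e'] -> ['a', 'd', 'b', 'e']
'a': index 0 in ['a', 'd', 'b', 'e'] -> ['a', 'd', 'b', 'e']
'e': index 3 in ['a', 'd', 'b', 'e'] -> ['e', 'a', 'd', 'b']
'b': index 3 in ['e', 'a', 'd', 'b'] -> ['b', 'e', 'a', 'd']
'a': index 2 in ['b', 'e', 'a', 'd'] -> ['a', 'b', 'e', 'd']


Output: [2, 2, 1, 0, 2, 0, 3, 3, 2]


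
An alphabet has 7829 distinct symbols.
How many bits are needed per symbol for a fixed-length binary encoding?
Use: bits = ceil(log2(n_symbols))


log2(7829) = 12.9346
Bracket: 2^12 = 4096 < 7829 <= 2^13 = 8192
So ceil(log2(7829)) = 13

bits = ceil(log2(7829)) = ceil(12.9346) = 13 bits


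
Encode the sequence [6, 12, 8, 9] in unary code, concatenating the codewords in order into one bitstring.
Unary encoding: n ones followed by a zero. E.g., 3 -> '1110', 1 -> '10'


Encode each number as n ones followed by a terminating 0:
  6 -> 1111110 (7 bits)
  12 -> 1111111111110 (13 bits)
  8 -> 111111110 (9 bits)
  9 -> 1111111110 (10 bits)
Total length = 7 + 13 + 9 + 10 = 39 bits.

Unary([6, 12, 8, 9]) = 111111011111111111101111111101111111110 (39 bits)


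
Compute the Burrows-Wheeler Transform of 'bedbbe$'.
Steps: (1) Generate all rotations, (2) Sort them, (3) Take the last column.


Rotations (sorted):
  0: $bedbbe -> last char: e
  1: bbe$bed -> last char: d
  2: be$bedb -> last char: b
  3: bedbbe$ -> last char: $
  4: dbbe$be -> last char: e
  5: e$bedbb -> last char: b
  6: edbbe$b -> last char: b


BWT = edb$ebb


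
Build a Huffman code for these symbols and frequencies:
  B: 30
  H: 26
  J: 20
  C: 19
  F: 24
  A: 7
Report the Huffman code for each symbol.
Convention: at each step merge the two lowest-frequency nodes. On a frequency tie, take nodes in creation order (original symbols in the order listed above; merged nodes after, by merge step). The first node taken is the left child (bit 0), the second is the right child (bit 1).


Huffman tree construction:
Step 1: Merge A(7) + C(19) = 26
Step 2: Merge J(20) + F(24) = 44
Step 3: Merge H(26) + (A+C)(26) = 52
Step 4: Merge B(30) + (J+F)(44) = 74
Step 5: Merge (H+(A+C))(52) + (B+(J+F))(74) = 126
Read each symbol's code off the tree from the root (left child = 0, right child = 1).

Codes:
  B: 10 (length 2)
  H: 00 (length 2)
  J: 110 (length 3)
  C: 011 (length 3)
  F: 111 (length 3)
  A: 010 (length 3)
Average code length: 322/126 = 2.5556 bits/symbol


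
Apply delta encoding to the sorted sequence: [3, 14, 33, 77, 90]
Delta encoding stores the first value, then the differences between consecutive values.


First value: 3
Deltas:
  14 - 3 = 11
  33 - 14 = 19
  77 - 33 = 44
  90 - 77 = 13


Delta encoded: [3, 11, 19, 44, 13]


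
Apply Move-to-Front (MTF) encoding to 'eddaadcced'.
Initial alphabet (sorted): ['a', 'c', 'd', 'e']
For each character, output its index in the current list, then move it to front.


MTF encoding:
'e': index 3 in ['a', 'c', 'd', 'e'] -> ['e', 'a', 'c', 'd']
'd': index 3 in ['e', 'a', 'c', 'd'] -> ['d', 'e', 'a', 'c']
'd': index 0 in ['d', 'e', 'a', 'c'] -> ['d', 'e', 'a', 'c']
'a': index 2 in ['d', 'e', 'a', 'c'] -> ['a', 'd', 'e', 'c']
'a': index 0 in ['a', 'd', 'e', 'c'] -> ['a', 'd', 'e', 'c']
'd': index 1 in ['a', 'd', 'e', 'c'] -> ['d', 'a', 'e', 'c']
'c': index 3 in ['d', 'a', 'e', 'c'] -> ['c', 'd', 'a', 'e']
'c': index 0 in ['c', 'd', 'a', 'e'] -> ['c', 'd', 'a', 'e']
'e': index 3 in ['c', 'd', 'a', 'e'] -> ['e', 'c', 'd', 'a']
'd': index 2 in ['e', 'c', 'd', 'a'] -> ['d', 'e', 'c', 'a']


Output: [3, 3, 0, 2, 0, 1, 3, 0, 3, 2]


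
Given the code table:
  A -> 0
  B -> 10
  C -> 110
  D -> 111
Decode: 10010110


Decoding:
10 -> B
0 -> A
10 -> B
110 -> C


Result: BABC


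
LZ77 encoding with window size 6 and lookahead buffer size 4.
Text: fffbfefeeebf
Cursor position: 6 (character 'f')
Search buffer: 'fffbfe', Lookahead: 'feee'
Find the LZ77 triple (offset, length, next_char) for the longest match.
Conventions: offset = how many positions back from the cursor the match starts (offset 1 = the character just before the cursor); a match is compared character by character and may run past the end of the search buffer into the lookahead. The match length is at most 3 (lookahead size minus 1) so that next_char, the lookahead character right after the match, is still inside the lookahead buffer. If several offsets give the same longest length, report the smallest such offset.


Try each offset into the search buffer:
  offset=1 (pos 5, char 'e'): match length 0
  offset=2 (pos 4, char 'f'): match length 2
  offset=3 (pos 3, char 'b'): match length 0
  offset=4 (pos 2, char 'f'): match length 1
  offset=5 (pos 1, char 'f'): match length 1
  offset=6 (pos 0, char 'f'): match length 1
Longest match has length 2 at offset 2.
next_char = character at position 6 + 2 = 8 -> 'e'

Best match: offset=2, length=2 (matching 'fe' starting at position 4)
LZ77 triple: (2, 2, 'e')


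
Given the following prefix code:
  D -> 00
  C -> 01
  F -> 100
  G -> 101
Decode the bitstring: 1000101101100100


Decoding step by step:
Bits 100 -> F
Bits 01 -> C
Bits 01 -> C
Bits 101 -> G
Bits 100 -> F
Bits 100 -> F


Decoded message: FCCGFF


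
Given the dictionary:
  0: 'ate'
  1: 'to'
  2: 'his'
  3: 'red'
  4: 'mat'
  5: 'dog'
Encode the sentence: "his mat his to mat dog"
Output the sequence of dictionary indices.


Look up each word in the dictionary:
  'his' -> 2
  'mat' -> 4
  'his' -> 2
  'to' -> 1
  'mat' -> 4
  'dog' -> 5

Encoded: [2, 4, 2, 1, 4, 5]


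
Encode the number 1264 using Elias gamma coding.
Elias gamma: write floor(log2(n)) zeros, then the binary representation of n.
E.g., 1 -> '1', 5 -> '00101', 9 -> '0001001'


num_bits = floor(log2(1264)) + 1 = 11
leading_zeros = num_bits - 1 = 10
binary(1264) = 10011110000

Elias gamma(1264) = '0000000000' + '10011110000' = 000000000010011110000 (21 bits)


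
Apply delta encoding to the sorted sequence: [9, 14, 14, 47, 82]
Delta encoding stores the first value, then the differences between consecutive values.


First value: 9
Deltas:
  14 - 9 = 5
  14 - 14 = 0
  47 - 14 = 33
  82 - 47 = 35


Delta encoded: [9, 5, 0, 33, 35]


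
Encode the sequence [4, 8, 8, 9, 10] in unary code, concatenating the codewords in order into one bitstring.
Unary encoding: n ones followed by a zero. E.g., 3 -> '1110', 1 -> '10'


Encode each number as n ones followed by a terminating 0:
  4 -> 11110 (5 bits)
  8 -> 111111110 (9 bits)
  8 -> 111111110 (9 bits)
  9 -> 1111111110 (10 bits)
  10 -> 11111111110 (11 bits)
Total length = 5 + 9 + 9 + 10 + 11 = 44 bits.

Unary([4, 8, 8, 9, 10]) = 11110111111110111111110111111111011111111110 (44 bits)


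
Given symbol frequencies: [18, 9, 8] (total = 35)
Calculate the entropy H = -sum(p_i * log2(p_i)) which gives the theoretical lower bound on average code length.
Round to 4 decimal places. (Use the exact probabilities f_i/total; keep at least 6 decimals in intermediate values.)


Per-symbol terms -p_i * log2(p_i) with p_i = f_i/35:
  p = 18/35 = 0.514286: log2(p) = -0.959358, -p*log2(p) = 0.493384
  p = 9/35 = 0.257143: log2(p) = -1.959358, -p*log2(p) = 0.503835
  p = 8/35 = 0.228571: log2(p) = -2.129283, -p*log2(p) = 0.486693
H = 0.493384 + 0.503835 + 0.486693 = 1.483912

H = 1.4839 bits/symbol


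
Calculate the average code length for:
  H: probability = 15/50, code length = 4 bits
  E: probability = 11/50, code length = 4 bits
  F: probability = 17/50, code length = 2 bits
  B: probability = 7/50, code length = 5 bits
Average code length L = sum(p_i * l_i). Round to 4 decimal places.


Weighted contributions p_i * l_i:
  H: (15/50) * 4 = 60/50
  E: (11/50) * 4 = 44/50
  F: (17/50) * 2 = 34/50
  B: (7/50) * 5 = 35/50
Sum = (60 + 44 + 34 + 35)/50 = 173/50

L = 173/50 = 3.4600 bits/symbol


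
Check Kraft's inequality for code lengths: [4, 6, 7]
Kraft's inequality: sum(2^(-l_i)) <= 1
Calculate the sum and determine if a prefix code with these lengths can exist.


Sum = 2^(-4) + 2^(-6) + 2^(-7)
    = 0.0625 + 0.015625 + 0.0078125
    = 11/128 = 0.0859375
Since 0.0859375 <= 1, Kraft's inequality IS satisfied.
A prefix code with these lengths CAN exist.

Kraft sum = 0.0859375. Satisfied.


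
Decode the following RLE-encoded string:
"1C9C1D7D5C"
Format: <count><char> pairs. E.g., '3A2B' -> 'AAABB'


Expanding each <count><char> pair:
  1C -> 'C'
  9C -> 'CCCCCCCCC'
  1D -> 'D'
  7D -> 'DDDDDDD'
  5C -> 'CCCCC'

Decoded = CCCCCCCCCCDDDDDDDDCCCCC


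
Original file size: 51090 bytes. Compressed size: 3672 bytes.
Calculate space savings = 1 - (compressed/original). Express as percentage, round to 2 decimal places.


ratio = compressed/original = 3672/51090 = 0.071873
savings = 1 - ratio = 1 - 0.071873 = 0.928127
as a percentage: 0.928127 * 100 = 92.81%

Space savings = 1 - 3672/51090 = 92.81%


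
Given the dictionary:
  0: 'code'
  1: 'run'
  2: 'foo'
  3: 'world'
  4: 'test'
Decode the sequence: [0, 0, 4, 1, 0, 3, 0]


Look up each index in the dictionary:
  0 -> 'code'
  0 -> 'code'
  4 -> 'test'
  1 -> 'run'
  0 -> 'code'
  3 -> 'world'
  0 -> 'code'

Decoded: "code code test run code world code"


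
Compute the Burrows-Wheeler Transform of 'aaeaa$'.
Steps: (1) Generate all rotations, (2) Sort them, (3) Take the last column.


Rotations (sorted):
  0: $aaeaa -> last char: a
  1: a$aaea -> last char: a
  2: aa$aae -> last char: e
  3: aaeaa$ -> last char: $
  4: aeaa$a -> last char: a
  5: eaa$aa -> last char: a


BWT = aae$aa


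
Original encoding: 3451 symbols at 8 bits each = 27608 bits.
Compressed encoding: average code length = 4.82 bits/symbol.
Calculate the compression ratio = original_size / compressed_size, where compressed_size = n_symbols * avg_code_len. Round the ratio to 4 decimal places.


original_size = n_symbols * orig_bits = 3451 * 8 = 27608 bits
compressed_size = n_symbols * avg_code_len = 3451 * 4.82 = 16633.82 bits
ratio = original_size / compressed_size = 27608 / 16633.82 = 1.6598

Compression ratio = 1.6598


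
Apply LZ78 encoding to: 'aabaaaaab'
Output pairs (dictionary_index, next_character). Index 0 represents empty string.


LZ78 encoding steps:
Dictionary: {0: ''}
Step 1: w='' (idx 0), next='a' -> output (0, 'a'), add 'a' as idx 1
Step 2: w='a' (idx 1), next='b' -> output (1, 'b'), add 'ab' as idx 2
Step 3: w='a' (idx 1), next='a' -> output (1, 'a'), add 'aa' as idx 3
Step 4: w='aa' (idx 3), next='a' -> output (3, 'a'), add 'aaa' as idx 4
Step 5: w='' (idx 0), next='b' -> output (0, 'b'), add 'b' as idx 5


Encoded: [(0, 'a'), (1, 'b'), (1, 'a'), (3, 'a'), (0, 'b')]


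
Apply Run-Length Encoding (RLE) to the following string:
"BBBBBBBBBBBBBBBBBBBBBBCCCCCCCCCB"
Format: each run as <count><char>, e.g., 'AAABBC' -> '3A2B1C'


Scanning runs left to right:
  i=0: run of 'B' x 22 -> '22B'
  i=22: run of 'C' x 9 -> '9C'
  i=31: run of 'B' x 1 -> '1B'

RLE = 22B9C1B


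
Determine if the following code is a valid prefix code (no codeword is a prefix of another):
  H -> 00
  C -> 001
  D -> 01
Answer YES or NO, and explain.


Checking each pair (does one codeword prefix another?):
  H='00' vs C='001': prefix -- VIOLATION

NO -- this is NOT a valid prefix code. H (00) is a prefix of C (001).


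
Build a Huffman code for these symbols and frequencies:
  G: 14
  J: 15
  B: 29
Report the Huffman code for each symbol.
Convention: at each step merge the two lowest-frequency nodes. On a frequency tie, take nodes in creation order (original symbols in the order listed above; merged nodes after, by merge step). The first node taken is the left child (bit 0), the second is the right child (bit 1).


Huffman tree construction:
Step 1: Merge G(14) + J(15) = 29
Step 2: Merge B(29) + (G+J)(29) = 58
Read each symbol's code off the tree from the root (left child = 0, right child = 1).

Codes:
  G: 10 (length 2)
  J: 11 (length 2)
  B: 0 (length 1)
Average code length: 87/58 = 1.5000 bits/symbol


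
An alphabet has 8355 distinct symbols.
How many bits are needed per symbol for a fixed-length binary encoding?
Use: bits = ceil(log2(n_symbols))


log2(8355) = 13.0284
Bracket: 2^13 = 8192 < 8355 <= 2^14 = 16384
So ceil(log2(8355)) = 14

bits = ceil(log2(8355)) = ceil(13.0284) = 14 bits


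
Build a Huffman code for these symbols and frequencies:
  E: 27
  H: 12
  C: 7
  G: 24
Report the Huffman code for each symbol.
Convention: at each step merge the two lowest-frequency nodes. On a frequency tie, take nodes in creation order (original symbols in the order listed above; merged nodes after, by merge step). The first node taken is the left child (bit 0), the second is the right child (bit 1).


Huffman tree construction:
Step 1: Merge C(7) + H(12) = 19
Step 2: Merge (C+H)(19) + G(24) = 43
Step 3: Merge E(27) + ((C+H)+G)(43) = 70
Read each symbol's code off the tree from the root (left child = 0, right child = 1).

Codes:
  E: 0 (length 1)
  H: 101 (length 3)
  C: 100 (length 3)
  G: 11 (length 2)
Average code length: 132/70 = 1.8857 bits/symbol


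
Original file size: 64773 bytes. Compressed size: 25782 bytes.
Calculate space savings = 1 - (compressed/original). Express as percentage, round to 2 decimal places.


ratio = compressed/original = 25782/64773 = 0.398036
savings = 1 - ratio = 1 - 0.398036 = 0.601964
as a percentage: 0.601964 * 100 = 60.2%

Space savings = 1 - 25782/64773 = 60.2%
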